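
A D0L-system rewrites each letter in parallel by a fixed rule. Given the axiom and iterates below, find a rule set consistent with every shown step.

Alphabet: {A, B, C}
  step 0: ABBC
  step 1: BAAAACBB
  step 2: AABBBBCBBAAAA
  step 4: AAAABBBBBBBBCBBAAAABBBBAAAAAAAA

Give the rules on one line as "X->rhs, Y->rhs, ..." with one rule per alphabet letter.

  step 1 ⇒ step 2: BAAAACBB ⇒ AA·B·B·B·B·CBB·AA·AA
    A ↦ B
    B ↦ AA
    C ↦ CBB

A->B, B->AA, C->CBB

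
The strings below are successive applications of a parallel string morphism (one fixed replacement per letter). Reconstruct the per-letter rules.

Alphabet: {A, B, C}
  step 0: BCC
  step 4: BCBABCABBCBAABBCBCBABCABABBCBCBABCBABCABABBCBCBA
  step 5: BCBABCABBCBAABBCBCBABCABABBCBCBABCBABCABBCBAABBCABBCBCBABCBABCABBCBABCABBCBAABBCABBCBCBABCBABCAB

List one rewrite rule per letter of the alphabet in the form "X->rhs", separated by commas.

  step 4 ⇒ step 5: BCBABCABBCBAABBCBCBABCABABBCBCBABCBABCABABBCBCBA ⇒ BC·BA·BC·AB·BC·BA·AB·BC·BC·BA·BC·AB·AB·BC·BC·BA·BC·BA·BC·AB·BC·BA·AB·BC·AB·BC·BC·BA·BC·BA·BC·AB·BC·BA·BC·AB·BC·BA·AB·BC·AB·BC·BC·BA·BC·BA·BC·AB
    A ↦ AB
    B ↦ BC
    C ↦ BA

A->AB, B->BC, C->BA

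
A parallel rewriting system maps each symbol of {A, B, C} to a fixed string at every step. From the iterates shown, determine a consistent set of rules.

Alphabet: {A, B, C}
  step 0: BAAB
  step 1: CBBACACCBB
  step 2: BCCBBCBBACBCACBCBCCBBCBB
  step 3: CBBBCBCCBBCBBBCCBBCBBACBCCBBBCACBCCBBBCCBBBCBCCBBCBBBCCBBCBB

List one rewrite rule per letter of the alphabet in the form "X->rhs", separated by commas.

  step 2 ⇒ step 3: BCCBBCBBACBCACBCBCCBBCBB ⇒ CBB·BC·BC·CBB·CBB·BC·CBB·CBB·AC·BC·CBB·BC·AC·BC·CBB·BC·CBB·BC·BC·CBB·CBB·BC·CBB·CBB
    A ↦ AC
    B ↦ CBB
    C ↦ BC

A->AC, B->CBB, C->BC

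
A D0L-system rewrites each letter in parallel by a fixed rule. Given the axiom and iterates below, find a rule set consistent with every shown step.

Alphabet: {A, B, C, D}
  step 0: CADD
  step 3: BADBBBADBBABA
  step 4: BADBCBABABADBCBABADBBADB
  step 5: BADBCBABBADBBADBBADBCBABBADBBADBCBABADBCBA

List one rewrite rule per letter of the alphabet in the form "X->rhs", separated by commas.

A->DB, B->BA, C->B, D->C

  step 4 ⇒ step 5: BADBCBABABADBCBABADBBADB ⇒ BA·DB·C·BA·B·BA·DB·BA·DB·BA·DB·C·BA·B·BA·DB·BA·DB·C·BA·BA·DB·C·BA
    A ↦ DB
    B ↦ BA
    C ↦ B
    D ↦ C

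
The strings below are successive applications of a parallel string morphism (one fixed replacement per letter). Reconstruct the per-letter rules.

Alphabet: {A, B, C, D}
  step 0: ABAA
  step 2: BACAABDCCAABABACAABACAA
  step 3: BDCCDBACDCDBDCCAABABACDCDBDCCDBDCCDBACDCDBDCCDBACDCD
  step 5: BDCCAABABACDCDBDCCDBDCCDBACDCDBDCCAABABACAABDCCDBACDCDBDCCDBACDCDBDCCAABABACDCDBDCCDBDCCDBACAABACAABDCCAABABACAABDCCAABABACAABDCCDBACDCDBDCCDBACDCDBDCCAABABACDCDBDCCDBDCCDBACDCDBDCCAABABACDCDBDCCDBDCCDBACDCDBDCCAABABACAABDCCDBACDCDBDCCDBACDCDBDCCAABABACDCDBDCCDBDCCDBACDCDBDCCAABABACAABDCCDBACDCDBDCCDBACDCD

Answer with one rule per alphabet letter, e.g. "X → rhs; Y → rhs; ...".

  step 2 ⇒ step 3: BACAABDCCAABABACAABACAA ⇒ BDC·CD·BA·CD·CD·BDC·CAA·BA·BA·CD·CD·BDC·CD·BDC·CD·BA·CD·CD·BDC·CD·BA·CD·CD
    A ↦ CD
    B ↦ BDC
    C ↦ BA
    D ↦ CAA

A->CD, B->BDC, C->BA, D->CAA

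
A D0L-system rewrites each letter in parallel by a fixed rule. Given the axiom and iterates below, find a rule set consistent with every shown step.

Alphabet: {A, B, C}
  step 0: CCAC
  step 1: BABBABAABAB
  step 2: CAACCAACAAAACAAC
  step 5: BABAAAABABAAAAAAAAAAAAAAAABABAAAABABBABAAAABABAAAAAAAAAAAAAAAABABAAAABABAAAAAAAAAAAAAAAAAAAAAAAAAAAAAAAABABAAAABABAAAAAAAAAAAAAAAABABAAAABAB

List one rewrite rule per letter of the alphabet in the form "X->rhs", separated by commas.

  step 1 ⇒ step 2: BABBABAABAB ⇒ C·AA·C·C·AA·C·AA·AA·C·AA·C
    A ↦ AA
    B ↦ C
  step 0 ⇒ step 1: CCAC ⇒ BAB·BAB·AA·BAB
    C ↦ BAB

A->AA, B->C, C->BAB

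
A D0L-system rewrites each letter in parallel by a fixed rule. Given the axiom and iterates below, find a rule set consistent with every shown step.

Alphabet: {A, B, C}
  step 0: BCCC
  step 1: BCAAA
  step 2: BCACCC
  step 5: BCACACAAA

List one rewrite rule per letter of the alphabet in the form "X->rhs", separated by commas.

A->C, B->BC, C->A

  step 1 ⇒ step 2: BCAAA ⇒ BC·A·C·C·C
    A ↦ C
    B ↦ BC
    C ↦ A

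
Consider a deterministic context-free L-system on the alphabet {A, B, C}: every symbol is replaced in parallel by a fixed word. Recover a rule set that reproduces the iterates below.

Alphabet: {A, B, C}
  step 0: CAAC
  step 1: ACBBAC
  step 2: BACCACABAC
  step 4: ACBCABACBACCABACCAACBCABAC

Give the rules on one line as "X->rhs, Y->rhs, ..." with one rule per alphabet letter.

A->B, B->CA, C->AC

  step 1 ⇒ step 2: ACBBAC ⇒ B·AC·CA·CA·B·AC
    A ↦ B
    B ↦ CA
    C ↦ AC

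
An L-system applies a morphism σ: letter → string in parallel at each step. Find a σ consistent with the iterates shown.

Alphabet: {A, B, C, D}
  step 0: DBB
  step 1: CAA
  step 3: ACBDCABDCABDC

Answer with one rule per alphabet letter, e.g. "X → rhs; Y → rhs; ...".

  step 0 ⇒ step 1: DBB ⇒ C·A·A
    B ↦ A
    D ↦ C
    A ↦ BC  (constrained at step 1)
    C ↦ BDC  (constrained at step 1)

A->BC, B->A, C->BDC, D->C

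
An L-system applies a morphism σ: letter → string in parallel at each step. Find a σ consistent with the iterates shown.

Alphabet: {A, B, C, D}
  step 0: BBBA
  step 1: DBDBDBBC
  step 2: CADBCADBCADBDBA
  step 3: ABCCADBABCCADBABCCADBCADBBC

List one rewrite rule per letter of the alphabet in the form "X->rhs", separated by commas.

A->BC, B->DB, C->A, D->CA

  step 2 ⇒ step 3: CADBCADBCADBDBA ⇒ A·BC·CA·DB·A·BC·CA·DB·A·BC·CA·DB·CA·DB·BC
    A ↦ BC
    B ↦ DB
    C ↦ A
    D ↦ CA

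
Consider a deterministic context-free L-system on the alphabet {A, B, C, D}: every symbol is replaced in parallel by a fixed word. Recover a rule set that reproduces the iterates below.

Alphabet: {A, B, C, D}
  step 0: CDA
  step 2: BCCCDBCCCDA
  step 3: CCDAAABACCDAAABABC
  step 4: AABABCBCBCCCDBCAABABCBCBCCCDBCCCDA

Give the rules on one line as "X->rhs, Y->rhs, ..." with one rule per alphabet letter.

  step 3 ⇒ step 4: CCDAAABACCDAAABABC ⇒ A·A·BA·BC·BC·BC·CCD·BC·A·A·BA·BC·BC·BC·CCD·BC·CCD·A
    A ↦ BC
    B ↦ CCD
    C ↦ A
    D ↦ BA

A->BC, B->CCD, C->A, D->BA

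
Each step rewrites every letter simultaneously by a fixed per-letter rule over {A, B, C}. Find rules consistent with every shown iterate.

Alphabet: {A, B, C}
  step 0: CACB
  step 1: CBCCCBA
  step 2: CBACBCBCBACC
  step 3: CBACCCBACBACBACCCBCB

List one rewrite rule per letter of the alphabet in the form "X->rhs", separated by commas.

A->CC, B->A, C->CB

  step 2 ⇒ step 3: CBACBCBCBACC ⇒ CB·A·CC·CB·A·CB·A·CB·A·CC·CB·CB
    A ↦ CC
    B ↦ A
    C ↦ CB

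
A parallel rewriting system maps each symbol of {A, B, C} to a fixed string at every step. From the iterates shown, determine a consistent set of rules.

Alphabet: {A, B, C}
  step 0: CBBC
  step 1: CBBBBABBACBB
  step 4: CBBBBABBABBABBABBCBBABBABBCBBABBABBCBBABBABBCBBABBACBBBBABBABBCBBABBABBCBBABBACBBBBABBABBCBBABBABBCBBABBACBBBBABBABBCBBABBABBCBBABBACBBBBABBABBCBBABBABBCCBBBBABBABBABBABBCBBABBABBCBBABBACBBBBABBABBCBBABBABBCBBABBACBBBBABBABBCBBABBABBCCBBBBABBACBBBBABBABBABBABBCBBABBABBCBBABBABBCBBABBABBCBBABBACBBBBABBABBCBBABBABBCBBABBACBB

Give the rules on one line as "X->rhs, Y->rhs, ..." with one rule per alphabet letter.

A->BBC, B->BBA, C->CBB

  step 0 ⇒ step 1: CBBC ⇒ CBB·BBA·BBA·CBB
    B ↦ BBA
    C ↦ CBB
    A ↦ BBC  (constrained at step 1)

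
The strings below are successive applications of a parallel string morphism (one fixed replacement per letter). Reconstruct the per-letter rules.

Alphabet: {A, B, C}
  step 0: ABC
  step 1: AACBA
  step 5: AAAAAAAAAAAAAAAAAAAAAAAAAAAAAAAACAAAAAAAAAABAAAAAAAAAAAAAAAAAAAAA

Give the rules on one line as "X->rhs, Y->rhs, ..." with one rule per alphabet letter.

  step 0 ⇒ step 1: ABC ⇒ AA·C·BA
    A ↦ AA
    B ↦ C
    C ↦ BA

A->AA, B->C, C->BA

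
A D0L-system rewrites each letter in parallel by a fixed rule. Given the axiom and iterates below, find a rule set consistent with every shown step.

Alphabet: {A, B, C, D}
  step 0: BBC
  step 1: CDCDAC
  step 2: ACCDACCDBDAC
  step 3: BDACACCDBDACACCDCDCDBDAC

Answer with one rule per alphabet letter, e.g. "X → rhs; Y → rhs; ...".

A->BD, B->CD, C->AC, D->CD

  step 2 ⇒ step 3: ACCDACCDBDAC ⇒ BD·AC·AC·CD·BD·AC·AC·CD·CD·CD·BD·AC
    A ↦ BD
    B ↦ CD
    C ↦ AC
    D ↦ CD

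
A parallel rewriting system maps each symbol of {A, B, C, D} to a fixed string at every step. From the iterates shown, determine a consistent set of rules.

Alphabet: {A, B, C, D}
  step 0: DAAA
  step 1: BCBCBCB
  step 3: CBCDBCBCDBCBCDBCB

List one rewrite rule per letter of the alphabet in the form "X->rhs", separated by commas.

A->CB, B->A, C->CD, D->B

  step 0 ⇒ step 1: DAAA ⇒ B·CB·CB·CB
    A ↦ CB
    D ↦ B
    B ↦ A  (constrained at step 1)
    C ↦ CD  (constrained at step 1)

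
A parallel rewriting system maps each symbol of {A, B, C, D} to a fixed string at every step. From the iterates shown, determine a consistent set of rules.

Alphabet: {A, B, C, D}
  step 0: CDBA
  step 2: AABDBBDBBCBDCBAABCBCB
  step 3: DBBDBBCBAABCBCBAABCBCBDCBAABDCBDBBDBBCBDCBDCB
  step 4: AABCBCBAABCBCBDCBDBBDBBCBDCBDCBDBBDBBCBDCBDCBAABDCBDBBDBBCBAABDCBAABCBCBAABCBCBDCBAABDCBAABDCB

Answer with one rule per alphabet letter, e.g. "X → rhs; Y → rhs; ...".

A->DBB, B->CB, C->D, D->AAB

  step 3 ⇒ step 4: DBBDBBCBAABCBCBAABCBCBDCBAABDCBDBBDBBCBDCBDCB ⇒ AAB·CB·CB·AAB·CB·CB·D·CB·DBB·DBB·CB·D·CB·D·CB·DBB·DBB·CB·D·CB·D·CB·AAB·D·CB·DBB·DBB·CB·AAB·D·CB·AAB·CB·CB·AAB·CB·CB·D·CB·AAB·D·CB·AAB·D·CB
    A ↦ DBB
    B ↦ CB
    C ↦ D
    D ↦ AAB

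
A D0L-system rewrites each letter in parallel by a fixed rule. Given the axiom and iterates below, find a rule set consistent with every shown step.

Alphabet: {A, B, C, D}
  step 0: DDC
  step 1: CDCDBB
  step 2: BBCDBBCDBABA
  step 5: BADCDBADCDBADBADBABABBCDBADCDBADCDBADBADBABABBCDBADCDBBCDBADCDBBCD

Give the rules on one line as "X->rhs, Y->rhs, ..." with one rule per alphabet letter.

  step 1 ⇒ step 2: CDCDBB ⇒ BB·CD·BB·CD·BA·BA
    B ↦ BA
    C ↦ BB
    D ↦ CD
    A ↦ D  (constrained at step 2)

A->D, B->BA, C->BB, D->CD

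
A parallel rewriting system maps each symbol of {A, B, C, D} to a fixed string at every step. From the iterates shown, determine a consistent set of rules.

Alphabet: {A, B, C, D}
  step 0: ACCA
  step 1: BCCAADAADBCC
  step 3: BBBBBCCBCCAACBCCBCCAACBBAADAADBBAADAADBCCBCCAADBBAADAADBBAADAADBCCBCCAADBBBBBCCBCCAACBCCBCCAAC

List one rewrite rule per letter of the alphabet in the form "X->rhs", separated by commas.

A->BCC, B->BB, C->AAD, D->AAC

  step 0 ⇒ step 1: ACCA ⇒ BCC·AAD·AAD·BCC
    A ↦ BCC
    C ↦ AAD
    B ↦ BB  (constrained at step 1)
    D ↦ AAC  (constrained at step 1)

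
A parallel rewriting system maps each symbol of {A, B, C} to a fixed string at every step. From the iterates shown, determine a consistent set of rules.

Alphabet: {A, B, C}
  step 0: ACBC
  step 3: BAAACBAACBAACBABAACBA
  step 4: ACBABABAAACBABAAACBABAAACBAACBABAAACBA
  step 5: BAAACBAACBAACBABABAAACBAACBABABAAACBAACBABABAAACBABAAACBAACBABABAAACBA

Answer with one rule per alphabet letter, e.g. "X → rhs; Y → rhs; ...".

A->BA, B->AC, C->A

  step 4 ⇒ step 5: ACBABABAAACBABAAACBABAAACBAACBABAAACBA ⇒ BA·A·AC·BA·AC·BA·AC·BA·BA·BA·A·AC·BA·AC·BA·BA·BA·A·AC·BA·AC·BA·BA·BA·A·AC·BA·BA·A·AC·BA·AC·BA·BA·BA·A·AC·BA
    A ↦ BA
    B ↦ AC
    C ↦ A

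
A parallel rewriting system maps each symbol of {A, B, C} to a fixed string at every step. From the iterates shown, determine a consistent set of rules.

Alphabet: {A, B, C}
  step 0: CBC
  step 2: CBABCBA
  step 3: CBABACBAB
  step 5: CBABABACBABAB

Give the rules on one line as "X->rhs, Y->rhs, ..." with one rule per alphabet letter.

  step 2 ⇒ step 3: CBABCBA ⇒ CB·A·B·A·CB·A·B
    A ↦ B
    B ↦ A
    C ↦ CB

A->B, B->A, C->CB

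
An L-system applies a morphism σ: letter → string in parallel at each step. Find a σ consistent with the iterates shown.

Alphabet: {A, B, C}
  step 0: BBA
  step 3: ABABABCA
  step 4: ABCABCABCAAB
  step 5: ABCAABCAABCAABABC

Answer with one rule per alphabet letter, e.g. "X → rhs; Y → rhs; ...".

A->AB, B->C, C->A

  step 4 ⇒ step 5: ABCABCABCAAB ⇒ AB·C·A·AB·C·A·AB·C·A·AB·AB·C
    A ↦ AB
    B ↦ C
    C ↦ A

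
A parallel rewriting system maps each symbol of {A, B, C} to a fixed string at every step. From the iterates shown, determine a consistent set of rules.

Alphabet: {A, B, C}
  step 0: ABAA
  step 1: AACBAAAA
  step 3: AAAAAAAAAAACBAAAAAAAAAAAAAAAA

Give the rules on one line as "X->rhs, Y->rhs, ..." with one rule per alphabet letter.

A->AA, B->CB, C->A

  step 0 ⇒ step 1: ABAA ⇒ AA·CB·AA·AA
    A ↦ AA
    B ↦ CB
    C ↦ A  (constrained at step 1)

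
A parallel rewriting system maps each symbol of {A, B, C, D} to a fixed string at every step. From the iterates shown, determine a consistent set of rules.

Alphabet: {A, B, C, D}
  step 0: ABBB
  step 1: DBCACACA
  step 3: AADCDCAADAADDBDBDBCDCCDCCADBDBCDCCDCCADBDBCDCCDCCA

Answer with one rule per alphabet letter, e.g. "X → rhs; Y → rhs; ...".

  step 0 ⇒ step 1: ABBB ⇒ DB·CA·CA·CA
    A ↦ DB
    B ↦ CA
    C ↦ AAD  (constrained at step 1)
    D ↦ CDC  (constrained at step 1)

A->DB, B->CA, C->AAD, D->CDC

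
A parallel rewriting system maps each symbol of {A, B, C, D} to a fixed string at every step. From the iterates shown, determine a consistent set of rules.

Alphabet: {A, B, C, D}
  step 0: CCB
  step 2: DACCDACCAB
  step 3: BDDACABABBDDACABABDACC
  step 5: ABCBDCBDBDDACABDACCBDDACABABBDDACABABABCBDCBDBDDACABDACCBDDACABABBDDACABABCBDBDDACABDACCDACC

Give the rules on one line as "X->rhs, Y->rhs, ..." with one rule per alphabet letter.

  step 2 ⇒ step 3: DACCDACCAB ⇒ BD·DAC·AB·AB·BD·DAC·AB·AB·DAC·C
    A ↦ DAC
    B ↦ C
    C ↦ AB
    D ↦ BD

A->DAC, B->C, C->AB, D->BD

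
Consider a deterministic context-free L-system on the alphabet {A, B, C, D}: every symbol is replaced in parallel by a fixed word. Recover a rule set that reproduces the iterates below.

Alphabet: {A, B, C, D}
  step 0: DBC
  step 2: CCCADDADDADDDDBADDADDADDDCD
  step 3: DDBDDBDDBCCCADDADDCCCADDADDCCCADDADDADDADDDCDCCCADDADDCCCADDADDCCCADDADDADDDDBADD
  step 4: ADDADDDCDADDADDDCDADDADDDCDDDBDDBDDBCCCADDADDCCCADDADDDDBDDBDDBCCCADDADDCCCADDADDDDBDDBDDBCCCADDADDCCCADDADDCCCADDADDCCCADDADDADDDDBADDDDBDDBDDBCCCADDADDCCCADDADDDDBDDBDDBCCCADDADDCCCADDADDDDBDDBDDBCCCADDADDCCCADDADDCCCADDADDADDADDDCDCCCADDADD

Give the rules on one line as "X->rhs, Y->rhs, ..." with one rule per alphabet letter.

  step 3 ⇒ step 4: DDBDDBDDBCCCADDADDCCCADDADDCCCADDADDADDADDDCDCCCADDADDCCCADDADDCCCADDADDADDDDBADD ⇒ ADD·ADD·DCD·ADD·ADD·DCD·ADD·ADD·DCD·DDB·DDB·DDB·CCC·ADD·ADD·CCC·ADD·ADD·DDB·DDB·DDB·CCC·ADD·ADD·CCC·ADD·ADD·DDB·DDB·DDB·CCC·ADD·ADD·CCC·ADD·ADD·CCC·ADD·ADD·CCC·ADD·ADD·ADD·DDB·ADD·DDB·DDB·DDB·CCC·ADD·ADD·CCC·ADD·ADD·DDB·DDB·DDB·CCC·ADD·ADD·CCC·ADD·ADD·DDB·DDB·DDB·CCC·ADD·ADD·CCC·ADD·ADD·CCC·ADD·ADD·ADD·ADD·DCD·CCC·ADD·ADD
    A ↦ CCC
    B ↦ DCD
    C ↦ DDB
    D ↦ ADD

A->CCC, B->DCD, C->DDB, D->ADD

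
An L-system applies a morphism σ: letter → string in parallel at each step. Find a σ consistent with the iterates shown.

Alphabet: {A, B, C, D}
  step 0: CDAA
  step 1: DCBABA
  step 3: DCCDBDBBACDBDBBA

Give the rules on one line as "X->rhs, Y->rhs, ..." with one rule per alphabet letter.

A->BA, B->DB, C->D, D->C

  step 0 ⇒ step 1: CDAA ⇒ D·C·BA·BA
    A ↦ BA
    C ↦ D
    D ↦ C
    B ↦ DB  (constrained at step 1)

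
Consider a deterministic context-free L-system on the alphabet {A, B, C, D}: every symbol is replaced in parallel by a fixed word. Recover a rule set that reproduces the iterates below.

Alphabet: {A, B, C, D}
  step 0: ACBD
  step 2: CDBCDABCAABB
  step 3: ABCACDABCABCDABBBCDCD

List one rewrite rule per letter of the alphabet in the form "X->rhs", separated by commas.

A->B, B->CD, C->AB, D->CA

  step 2 ⇒ step 3: CDBCDABCAABB ⇒ AB·CA·CD·AB·CA·B·CD·AB·B·B·CD·CD
    A ↦ B
    B ↦ CD
    C ↦ AB
    D ↦ CA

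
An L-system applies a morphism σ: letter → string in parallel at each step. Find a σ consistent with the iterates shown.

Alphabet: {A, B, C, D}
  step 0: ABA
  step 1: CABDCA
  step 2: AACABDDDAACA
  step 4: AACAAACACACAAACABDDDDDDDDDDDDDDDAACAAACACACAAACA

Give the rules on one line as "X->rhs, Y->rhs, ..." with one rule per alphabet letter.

  step 1 ⇒ step 2: CABDCA ⇒ AA·CA·BD·DD·AA·CA
    A ↦ CA
    B ↦ BD
    C ↦ AA
    D ↦ DD

A->CA, B->BD, C->AA, D->DD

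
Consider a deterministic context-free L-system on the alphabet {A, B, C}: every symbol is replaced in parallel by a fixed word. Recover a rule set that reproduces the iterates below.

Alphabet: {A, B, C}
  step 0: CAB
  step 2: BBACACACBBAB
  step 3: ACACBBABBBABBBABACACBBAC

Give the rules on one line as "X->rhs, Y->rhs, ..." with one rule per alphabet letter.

  step 2 ⇒ step 3: BBACACACBBAB ⇒ AC·AC·BB·AB·BB·AB·BB·AB·AC·AC·BB·AC
    A ↦ BB
    B ↦ AC
    C ↦ AB

A->BB, B->AC, C->AB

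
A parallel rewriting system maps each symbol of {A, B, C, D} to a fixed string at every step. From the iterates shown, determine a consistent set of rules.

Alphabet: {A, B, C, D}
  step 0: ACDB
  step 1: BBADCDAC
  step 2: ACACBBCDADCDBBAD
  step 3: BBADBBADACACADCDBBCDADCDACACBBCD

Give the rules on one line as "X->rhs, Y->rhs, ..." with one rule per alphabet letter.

  step 2 ⇒ step 3: ACACBBCDADCDBBAD ⇒ BB·AD·BB·AD·AC·AC·AD·CD·BB·CD·AD·CD·AC·AC·BB·CD
    A ↦ BB
    B ↦ AC
    C ↦ AD
    D ↦ CD

A->BB, B->AC, C->AD, D->CD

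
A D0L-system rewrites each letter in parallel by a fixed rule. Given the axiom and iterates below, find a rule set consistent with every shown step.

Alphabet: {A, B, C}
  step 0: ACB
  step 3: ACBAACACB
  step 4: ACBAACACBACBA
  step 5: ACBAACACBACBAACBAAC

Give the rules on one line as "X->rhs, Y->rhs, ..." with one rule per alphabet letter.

A->AC, B->A, C->B

  step 4 ⇒ step 5: ACBAACACBACBA ⇒ AC·B·A·AC·AC·B·AC·B·A·AC·B·A·AC
    A ↦ AC
    B ↦ A
    C ↦ B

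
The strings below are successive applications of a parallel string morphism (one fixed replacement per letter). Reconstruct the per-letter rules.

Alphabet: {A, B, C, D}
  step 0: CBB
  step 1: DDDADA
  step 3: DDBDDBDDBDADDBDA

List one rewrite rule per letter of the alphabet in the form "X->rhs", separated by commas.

  step 0 ⇒ step 1: CBB ⇒ DD·DA·DA
    B ↦ DA
    C ↦ DD
    A ↦ B  (constrained at step 1)
    D ↦ CA  (constrained at step 1)

A->B, B->DA, C->DD, D->CA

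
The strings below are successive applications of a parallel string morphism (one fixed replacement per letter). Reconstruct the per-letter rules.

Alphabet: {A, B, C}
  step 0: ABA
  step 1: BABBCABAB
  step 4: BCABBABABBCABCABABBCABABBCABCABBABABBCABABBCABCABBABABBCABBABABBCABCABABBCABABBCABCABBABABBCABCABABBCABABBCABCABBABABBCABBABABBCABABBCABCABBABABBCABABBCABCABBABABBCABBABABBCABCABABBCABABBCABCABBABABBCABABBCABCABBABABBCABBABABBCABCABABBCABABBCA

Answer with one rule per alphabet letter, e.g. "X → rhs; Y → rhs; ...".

A->BAB, B->BCA, C->BBA

  step 0 ⇒ step 1: ABA ⇒ BAB·BCA·BAB
    A ↦ BAB
    B ↦ BCA
    C ↦ BBA  (constrained at step 1)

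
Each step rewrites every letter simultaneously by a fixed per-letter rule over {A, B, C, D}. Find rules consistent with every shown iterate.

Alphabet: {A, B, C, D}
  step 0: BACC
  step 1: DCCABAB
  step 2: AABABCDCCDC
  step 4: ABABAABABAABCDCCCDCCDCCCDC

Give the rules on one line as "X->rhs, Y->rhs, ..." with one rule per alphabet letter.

A->C, B->DC, C->AB, D->A

  step 1 ⇒ step 2: DCCABAB ⇒ A·AB·AB·C·DC·C·DC
    A ↦ C
    B ↦ DC
    C ↦ AB
    D ↦ A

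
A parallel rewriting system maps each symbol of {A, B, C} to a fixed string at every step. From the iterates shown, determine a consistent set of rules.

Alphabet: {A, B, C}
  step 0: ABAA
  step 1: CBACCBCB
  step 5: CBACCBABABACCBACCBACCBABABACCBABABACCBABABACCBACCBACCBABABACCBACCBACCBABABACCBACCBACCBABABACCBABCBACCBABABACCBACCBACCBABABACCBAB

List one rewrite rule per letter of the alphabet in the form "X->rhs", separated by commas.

  step 0 ⇒ step 1: ABAA ⇒ CB·AC·CB·CB
    A ↦ CB
    B ↦ AC
    C ↦ AB  (constrained at step 1)

A->CB, B->AC, C->AB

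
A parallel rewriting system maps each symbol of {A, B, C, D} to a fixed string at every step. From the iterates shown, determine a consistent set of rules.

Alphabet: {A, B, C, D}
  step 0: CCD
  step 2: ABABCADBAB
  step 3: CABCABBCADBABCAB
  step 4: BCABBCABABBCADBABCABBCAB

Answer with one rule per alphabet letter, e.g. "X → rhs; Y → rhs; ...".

A->C, B->AB, C->B, D->ADB

  step 3 ⇒ step 4: CABCABBCADBABCAB ⇒ B·C·AB·B·C·AB·AB·B·C·ADB·AB·C·AB·B·C·AB
    A ↦ C
    B ↦ AB
    C ↦ B
    D ↦ ADB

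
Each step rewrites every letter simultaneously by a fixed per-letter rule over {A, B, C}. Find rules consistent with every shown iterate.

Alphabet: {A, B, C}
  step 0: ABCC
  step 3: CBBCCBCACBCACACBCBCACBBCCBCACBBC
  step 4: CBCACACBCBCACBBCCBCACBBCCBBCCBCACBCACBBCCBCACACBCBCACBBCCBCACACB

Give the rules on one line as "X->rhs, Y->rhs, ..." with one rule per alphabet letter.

A->BC, B->CA, C->CB

  step 3 ⇒ step 4: CBBCCBCACBCACACBCBCACBBCCBCACBBC ⇒ CB·CA·CA·CB·CB·CA·CB·BC·CB·CA·CB·BC·CB·BC·CB·CA·CB·CA·CB·BC·CB·CA·CA·CB·CB·CA·CB·BC·CB·CA·CA·CB
    A ↦ BC
    B ↦ CA
    C ↦ CB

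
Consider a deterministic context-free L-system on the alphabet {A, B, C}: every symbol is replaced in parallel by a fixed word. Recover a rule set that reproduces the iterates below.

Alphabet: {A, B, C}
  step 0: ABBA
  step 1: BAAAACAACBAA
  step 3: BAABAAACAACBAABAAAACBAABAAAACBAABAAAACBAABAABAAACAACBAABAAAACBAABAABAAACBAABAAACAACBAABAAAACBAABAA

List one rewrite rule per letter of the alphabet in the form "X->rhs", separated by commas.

  step 0 ⇒ step 1: ABBA ⇒ BAA·AAC·AAC·BAA
    A ↦ BAA
    B ↦ AAC
    C ↦ AC  (constrained at step 1)

A->BAA, B->AAC, C->AC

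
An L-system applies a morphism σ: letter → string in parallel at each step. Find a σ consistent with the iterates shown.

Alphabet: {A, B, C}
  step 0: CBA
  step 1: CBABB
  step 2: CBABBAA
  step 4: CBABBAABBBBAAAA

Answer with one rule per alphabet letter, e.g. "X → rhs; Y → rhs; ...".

A->BB, B->A, C->CB

  step 1 ⇒ step 2: CBABB ⇒ CB·A·BB·A·A
    A ↦ BB
    B ↦ A
    C ↦ CB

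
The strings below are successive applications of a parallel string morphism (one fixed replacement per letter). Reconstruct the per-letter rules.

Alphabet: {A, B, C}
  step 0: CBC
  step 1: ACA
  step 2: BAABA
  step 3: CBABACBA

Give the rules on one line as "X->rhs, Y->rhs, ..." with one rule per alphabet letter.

A->BA, B->C, C->A

  step 2 ⇒ step 3: BAABA ⇒ C·BA·BA·C·BA
    A ↦ BA
    B ↦ C
  step 0 ⇒ step 1: CBC ⇒ A·C·A
    C ↦ A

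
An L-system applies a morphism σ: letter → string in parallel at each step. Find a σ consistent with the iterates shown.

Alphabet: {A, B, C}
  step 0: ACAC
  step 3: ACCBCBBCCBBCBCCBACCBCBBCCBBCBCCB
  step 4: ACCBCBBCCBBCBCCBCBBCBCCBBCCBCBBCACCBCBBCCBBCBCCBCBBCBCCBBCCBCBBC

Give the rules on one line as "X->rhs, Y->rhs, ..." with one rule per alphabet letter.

A->AC, B->BC, C->CB

  step 3 ⇒ step 4: ACCBCBBCCBBCBCCBACCBCBBCCBBCBCCB ⇒ AC·CB·CB·BC·CB·BC·BC·CB·CB·BC·BC·CB·BC·CB·CB·BC·AC·CB·CB·BC·CB·BC·BC·CB·CB·BC·BC·CB·BC·CB·CB·BC
    A ↦ AC
    B ↦ BC
    C ↦ CB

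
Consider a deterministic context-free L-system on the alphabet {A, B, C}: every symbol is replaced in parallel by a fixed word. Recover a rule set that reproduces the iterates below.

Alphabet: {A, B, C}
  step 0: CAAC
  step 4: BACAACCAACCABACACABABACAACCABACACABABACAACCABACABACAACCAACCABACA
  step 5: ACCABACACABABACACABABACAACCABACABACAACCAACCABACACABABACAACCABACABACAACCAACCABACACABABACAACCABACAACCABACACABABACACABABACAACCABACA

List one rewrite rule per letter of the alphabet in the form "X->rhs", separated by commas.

  step 4 ⇒ step 5: BACAACCAACCABACACABABACAACCABACACABABACAACCABACABACAACCAACCABACA ⇒ AC·CA·BA·CA·CA·BA·BA·CA·CA·BA·BA·CA·AC·CA·BA·CA·BA·CA·AC·CA·AC·CA·BA·CA·CA·BA·BA·CA·AC·CA·BA·CA·BA·CA·AC·CA·AC·CA·BA·CA·CA·BA·BA·CA·AC·CA·BA·CA·AC·CA·BA·CA·CA·BA·BA·CA·CA·BA·BA·CA·AC·CA·BA·CA
    A ↦ CA
    B ↦ AC
    C ↦ BA

A->CA, B->AC, C->BA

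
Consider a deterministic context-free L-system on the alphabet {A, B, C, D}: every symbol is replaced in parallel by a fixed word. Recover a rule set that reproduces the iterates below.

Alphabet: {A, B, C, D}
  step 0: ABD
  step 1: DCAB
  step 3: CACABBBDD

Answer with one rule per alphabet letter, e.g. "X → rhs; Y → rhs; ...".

  step 0 ⇒ step 1: ABD ⇒ D·CA·B
    A ↦ D
    B ↦ CA
    D ↦ B
    C ↦ BD  (constrained at step 1)

A->D, B->CA, C->BD, D->B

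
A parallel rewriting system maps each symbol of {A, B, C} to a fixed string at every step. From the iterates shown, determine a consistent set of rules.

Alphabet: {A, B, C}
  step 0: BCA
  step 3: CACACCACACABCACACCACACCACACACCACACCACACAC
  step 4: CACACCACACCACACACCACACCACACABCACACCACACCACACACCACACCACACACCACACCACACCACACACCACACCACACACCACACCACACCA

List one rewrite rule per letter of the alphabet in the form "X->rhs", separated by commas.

  step 3 ⇒ step 4: CACACCACACABCACACCACACCACACACCACACCACACAC ⇒ CA·CAC·CA·CAC·CA·CA·CAC·CA·CAC·CA·CAC·AB·CA·CAC·CA·CAC·CA·CA·CAC·CA·CAC·CA·CA·CAC·CA·CAC·CA·CAC·CA·CA·CAC·CA·CAC·CA·CA·CAC·CA·CAC·CA·CAC·CA
    A ↦ CAC
    B ↦ AB
    C ↦ CA

A->CAC, B->AB, C->CA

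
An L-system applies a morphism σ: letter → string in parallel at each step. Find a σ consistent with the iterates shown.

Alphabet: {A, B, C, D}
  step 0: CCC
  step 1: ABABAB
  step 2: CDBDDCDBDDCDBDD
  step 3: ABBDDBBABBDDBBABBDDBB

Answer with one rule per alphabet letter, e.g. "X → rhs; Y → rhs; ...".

  step 2 ⇒ step 3: CDBDDCDBDDCDBDD ⇒ AB·B·DD·B·B·AB·B·DD·B·B·AB·B·DD·B·B
    B ↦ DD
    C ↦ AB
    D ↦ B
  step 1 ⇒ step 2: ABABAB ⇒ CDB·DD·CDB·DD·CDB·DD
    A ↦ CDB

A->CDB, B->DD, C->AB, D->B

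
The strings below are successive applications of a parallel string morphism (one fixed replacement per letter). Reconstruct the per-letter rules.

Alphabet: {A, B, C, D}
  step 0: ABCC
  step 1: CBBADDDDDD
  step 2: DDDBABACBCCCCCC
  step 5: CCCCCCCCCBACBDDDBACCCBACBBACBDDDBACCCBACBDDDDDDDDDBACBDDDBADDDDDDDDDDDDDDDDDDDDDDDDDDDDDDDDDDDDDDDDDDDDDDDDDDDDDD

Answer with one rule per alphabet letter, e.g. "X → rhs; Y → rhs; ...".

  step 1 ⇒ step 2: CBBADDDDDD ⇒ DDD·BA·BA·CB·C·C·C·C·C·C
    A ↦ CB
    B ↦ BA
    C ↦ DDD
    D ↦ C

A->CB, B->BA, C->DDD, D->C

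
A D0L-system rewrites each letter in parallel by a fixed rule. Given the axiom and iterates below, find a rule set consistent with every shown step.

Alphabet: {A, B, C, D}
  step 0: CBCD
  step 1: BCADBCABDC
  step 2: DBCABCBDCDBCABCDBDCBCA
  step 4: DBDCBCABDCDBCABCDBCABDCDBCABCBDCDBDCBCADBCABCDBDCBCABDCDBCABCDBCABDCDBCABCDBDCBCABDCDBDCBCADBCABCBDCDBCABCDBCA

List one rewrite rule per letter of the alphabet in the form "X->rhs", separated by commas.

A->BC, B->D, C->BCA, D->BDC

  step 1 ⇒ step 2: BCADBCABDC ⇒ D·BCA·BC·BDC·D·BCA·BC·D·BDC·BCA
    A ↦ BC
    B ↦ D
    C ↦ BCA
    D ↦ BDC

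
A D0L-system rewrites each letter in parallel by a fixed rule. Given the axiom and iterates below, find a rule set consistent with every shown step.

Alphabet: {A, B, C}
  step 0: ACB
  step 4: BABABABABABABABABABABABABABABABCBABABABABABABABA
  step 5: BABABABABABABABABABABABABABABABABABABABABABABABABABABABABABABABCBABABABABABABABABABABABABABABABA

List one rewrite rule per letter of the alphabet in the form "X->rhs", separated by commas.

  step 4 ⇒ step 5: BABABABABABABABABABABABABABABABCBABABABABABABABA ⇒ BA·BA·BA·BA·BA·BA·BA·BA·BA·BA·BA·BA·BA·BA·BA·BA·BA·BA·BA·BA·BA·BA·BA·BA·BA·BA·BA·BA·BA·BA·BA·BC·BA·BA·BA·BA·BA·BA·BA·BA·BA·BA·BA·BA·BA·BA·BA·BA
    A ↦ BA
    B ↦ BA
    C ↦ BC

A->BA, B->BA, C->BC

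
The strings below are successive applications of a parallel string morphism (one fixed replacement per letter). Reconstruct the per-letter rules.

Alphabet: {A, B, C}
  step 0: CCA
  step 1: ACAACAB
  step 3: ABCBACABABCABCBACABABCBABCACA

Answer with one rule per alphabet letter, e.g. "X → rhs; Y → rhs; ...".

  step 0 ⇒ step 1: CCA ⇒ ACA·ACA·B
    A ↦ B
    C ↦ ACA
    B ↦ ABC  (constrained at step 1)

A->B, B->ABC, C->ACA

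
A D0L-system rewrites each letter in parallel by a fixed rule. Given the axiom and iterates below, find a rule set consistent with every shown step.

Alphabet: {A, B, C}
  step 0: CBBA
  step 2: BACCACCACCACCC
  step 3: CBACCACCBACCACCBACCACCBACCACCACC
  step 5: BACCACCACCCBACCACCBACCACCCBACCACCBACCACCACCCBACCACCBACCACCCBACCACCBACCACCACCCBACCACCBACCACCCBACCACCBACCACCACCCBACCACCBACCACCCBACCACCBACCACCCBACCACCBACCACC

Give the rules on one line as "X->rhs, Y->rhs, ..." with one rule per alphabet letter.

  step 2 ⇒ step 3: BACCACCACCACCC ⇒ C·B·ACC·ACC·B·ACC·ACC·B·ACC·ACC·B·ACC·ACC·ACC
    A ↦ B
    B ↦ C
    C ↦ ACC

A->B, B->C, C->ACC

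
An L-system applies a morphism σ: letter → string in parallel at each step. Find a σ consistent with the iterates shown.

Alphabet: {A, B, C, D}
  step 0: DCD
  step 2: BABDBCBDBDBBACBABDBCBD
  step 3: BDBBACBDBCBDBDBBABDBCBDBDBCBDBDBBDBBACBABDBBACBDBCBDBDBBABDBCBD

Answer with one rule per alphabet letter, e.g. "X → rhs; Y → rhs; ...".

  step 2 ⇒ step 3: BABDBCBDBDBBACBABDBCBD ⇒ BDB·BAC·BDB·CBD·BDB·BA·BDB·CBD·BDB·CBD·BDB·BDB·BAC·BA·BDB·BAC·BDB·CBD·BDB·BA·BDB·CBD
    A ↦ BAC
    B ↦ BDB
    C ↦ BA
    D ↦ CBD

A->BAC, B->BDB, C->BA, D->CBD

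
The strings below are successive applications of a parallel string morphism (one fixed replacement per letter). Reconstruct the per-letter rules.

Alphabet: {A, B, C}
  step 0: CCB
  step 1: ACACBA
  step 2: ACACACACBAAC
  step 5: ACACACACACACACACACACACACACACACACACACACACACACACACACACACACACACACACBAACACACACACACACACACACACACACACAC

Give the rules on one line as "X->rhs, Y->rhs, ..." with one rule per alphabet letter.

A->AC, B->BA, C->AC

  step 1 ⇒ step 2: ACACBA ⇒ AC·AC·AC·AC·BA·AC
    A ↦ AC
    B ↦ BA
    C ↦ AC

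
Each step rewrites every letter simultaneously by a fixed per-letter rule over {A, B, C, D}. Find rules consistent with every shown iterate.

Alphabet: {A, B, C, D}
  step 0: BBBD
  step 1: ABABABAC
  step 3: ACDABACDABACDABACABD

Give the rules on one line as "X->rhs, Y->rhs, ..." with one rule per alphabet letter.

  step 0 ⇒ step 1: BBBD ⇒ AB·AB·AB·AC
    B ↦ AB
    D ↦ AC
    A ↦ D  (constrained at step 1)
    C ↦ BA  (constrained at step 1)

A->D, B->AB, C->BA, D->AC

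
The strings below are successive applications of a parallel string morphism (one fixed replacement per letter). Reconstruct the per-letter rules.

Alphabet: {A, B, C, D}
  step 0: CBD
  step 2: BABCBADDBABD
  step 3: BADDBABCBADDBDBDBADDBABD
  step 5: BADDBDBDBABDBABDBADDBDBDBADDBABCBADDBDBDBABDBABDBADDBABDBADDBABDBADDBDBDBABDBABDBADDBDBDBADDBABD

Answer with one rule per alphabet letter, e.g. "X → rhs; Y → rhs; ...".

A->DD, B->BA, C->BC, D->BD

  step 2 ⇒ step 3: BABCBADDBABD ⇒ BA·DD·BA·BC·BA·DD·BD·BD·BA·DD·BA·BD
    A ↦ DD
    B ↦ BA
    C ↦ BC
    D ↦ BD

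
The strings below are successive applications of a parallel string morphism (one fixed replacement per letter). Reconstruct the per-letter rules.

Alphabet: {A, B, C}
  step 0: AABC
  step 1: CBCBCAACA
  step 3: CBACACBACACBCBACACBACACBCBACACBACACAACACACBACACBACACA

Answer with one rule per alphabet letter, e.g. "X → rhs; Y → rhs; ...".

  step 0 ⇒ step 1: AABC ⇒ CB·CB·CA·ACA
    A ↦ CB
    B ↦ CA
    C ↦ ACA

A->CB, B->CA, C->ACA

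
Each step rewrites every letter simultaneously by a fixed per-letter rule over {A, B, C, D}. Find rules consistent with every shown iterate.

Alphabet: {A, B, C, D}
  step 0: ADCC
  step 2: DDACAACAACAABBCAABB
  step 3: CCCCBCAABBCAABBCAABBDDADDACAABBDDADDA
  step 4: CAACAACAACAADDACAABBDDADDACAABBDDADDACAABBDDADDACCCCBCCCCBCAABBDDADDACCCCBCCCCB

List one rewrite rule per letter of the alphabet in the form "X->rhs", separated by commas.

A->B, B->DDA, C->CAA, D->CC

  step 3 ⇒ step 4: CCCCBCAABBCAABBCAABBDDADDACAABBDDADDA ⇒ CAA·CAA·CAA·CAA·DDA·CAA·B·B·DDA·DDA·CAA·B·B·DDA·DDA·CAA·B·B·DDA·DDA·CC·CC·B·CC·CC·B·CAA·B·B·DDA·DDA·CC·CC·B·CC·CC·B
    A ↦ B
    B ↦ DDA
    C ↦ CAA
    D ↦ CC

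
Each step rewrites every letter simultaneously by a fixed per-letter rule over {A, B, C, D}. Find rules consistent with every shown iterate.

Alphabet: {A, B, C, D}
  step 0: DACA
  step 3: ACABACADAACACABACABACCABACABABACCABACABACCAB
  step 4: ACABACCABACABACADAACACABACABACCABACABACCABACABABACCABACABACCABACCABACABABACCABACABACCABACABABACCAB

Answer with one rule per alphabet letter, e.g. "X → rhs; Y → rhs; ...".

  step 3 ⇒ step 4: ACABACADAACACABACABACCABACABABACCABACABACCAB ⇒ AC·AB·AC·CAB·AC·AB·AC·ADA·AC·AC·AB·AC·AB·AC·CAB·AC·AB·AC·CAB·AC·AB·AB·AC·CAB·AC·AB·AC·CAB·AC·CAB·AC·AB·AB·AC·CAB·AC·AB·AC·CAB·AC·AB·AB·AC·CAB
    A ↦ AC
    B ↦ CAB
    C ↦ AB
    D ↦ ADA

A->AC, B->CAB, C->AB, D->ADA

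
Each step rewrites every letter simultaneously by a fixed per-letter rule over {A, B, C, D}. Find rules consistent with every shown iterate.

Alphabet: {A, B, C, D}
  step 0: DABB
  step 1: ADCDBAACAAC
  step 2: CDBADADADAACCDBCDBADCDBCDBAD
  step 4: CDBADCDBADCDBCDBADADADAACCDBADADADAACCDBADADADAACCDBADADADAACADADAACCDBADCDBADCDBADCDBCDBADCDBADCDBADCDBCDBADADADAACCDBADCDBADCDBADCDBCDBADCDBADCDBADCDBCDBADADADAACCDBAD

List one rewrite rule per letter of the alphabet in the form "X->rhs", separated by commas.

A->CDB, B->AAC, C->AD, D->AD

  step 1 ⇒ step 2: ADCDBAACAAC ⇒ CDB·AD·AD·AD·AAC·CDB·CDB·AD·CDB·CDB·AD
    A ↦ CDB
    B ↦ AAC
    C ↦ AD
    D ↦ AD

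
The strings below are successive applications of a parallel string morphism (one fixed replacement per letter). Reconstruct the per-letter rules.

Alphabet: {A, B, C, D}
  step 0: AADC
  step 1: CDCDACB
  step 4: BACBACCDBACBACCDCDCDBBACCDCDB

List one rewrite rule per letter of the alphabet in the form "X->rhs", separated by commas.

A->CD, B->CD, C->B, D->AC

  step 0 ⇒ step 1: AADC ⇒ CD·CD·AC·B
    A ↦ CD
    C ↦ B
    D ↦ AC
    B ↦ CD  (constrained at step 1)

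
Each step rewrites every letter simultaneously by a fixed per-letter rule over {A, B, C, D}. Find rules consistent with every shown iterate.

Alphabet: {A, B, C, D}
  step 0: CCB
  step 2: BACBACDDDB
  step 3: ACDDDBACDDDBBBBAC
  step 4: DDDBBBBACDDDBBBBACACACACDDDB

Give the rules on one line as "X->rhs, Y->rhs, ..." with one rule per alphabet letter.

A->DD, B->AC, C->DB, D->B

  step 3 ⇒ step 4: ACDDDBACDDDBBBBAC ⇒ DD·DB·B·B·B·AC·DD·DB·B·B·B·AC·AC·AC·AC·DD·DB
    A ↦ DD
    B ↦ AC
    C ↦ DB
    D ↦ B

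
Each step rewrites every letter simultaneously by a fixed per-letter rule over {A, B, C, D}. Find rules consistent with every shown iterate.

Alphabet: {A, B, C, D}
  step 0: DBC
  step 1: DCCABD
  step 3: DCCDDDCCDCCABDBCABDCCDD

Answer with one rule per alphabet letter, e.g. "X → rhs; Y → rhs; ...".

  step 0 ⇒ step 1: DBC ⇒ DCC·AB·D
    B ↦ AB
    C ↦ D
    D ↦ DCC
    A ↦ BC  (constrained at step 1)

A->BC, B->AB, C->D, D->DCC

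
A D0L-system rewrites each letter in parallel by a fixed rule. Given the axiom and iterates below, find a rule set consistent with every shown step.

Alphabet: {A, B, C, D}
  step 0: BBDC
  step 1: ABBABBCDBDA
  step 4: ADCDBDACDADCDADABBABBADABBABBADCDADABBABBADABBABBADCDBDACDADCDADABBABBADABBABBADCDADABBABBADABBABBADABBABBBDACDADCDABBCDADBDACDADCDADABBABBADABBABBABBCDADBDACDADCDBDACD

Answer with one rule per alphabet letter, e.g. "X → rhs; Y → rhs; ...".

A->AD, B->ABB, C->BDA, D->CD

  step 0 ⇒ step 1: BBDC ⇒ ABB·ABB·CD·BDA
    B ↦ ABB
    C ↦ BDA
    D ↦ CD
    A ↦ AD  (constrained at step 1)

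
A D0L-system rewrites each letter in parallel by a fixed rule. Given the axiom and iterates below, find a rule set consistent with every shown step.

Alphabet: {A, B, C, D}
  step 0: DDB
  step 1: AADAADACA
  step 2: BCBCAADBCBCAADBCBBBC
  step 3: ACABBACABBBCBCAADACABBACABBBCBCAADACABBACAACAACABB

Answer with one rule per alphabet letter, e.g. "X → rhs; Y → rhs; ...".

A->BC, B->ACA, C->BB, D->AAD

  step 2 ⇒ step 3: BCBCAADBCBCAADBCBBBC ⇒ ACA·BB·ACA·BB·BC·BC·AAD·ACA·BB·ACA·BB·BC·BC·AAD·ACA·BB·ACA·ACA·ACA·BB
    A ↦ BC
    B ↦ ACA
    C ↦ BB
    D ↦ AAD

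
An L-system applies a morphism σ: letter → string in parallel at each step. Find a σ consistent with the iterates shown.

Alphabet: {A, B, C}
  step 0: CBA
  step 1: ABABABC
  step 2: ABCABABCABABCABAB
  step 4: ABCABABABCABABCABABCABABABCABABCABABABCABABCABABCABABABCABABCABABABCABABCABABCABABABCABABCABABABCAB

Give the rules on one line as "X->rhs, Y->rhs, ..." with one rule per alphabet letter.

A->ABC, B->AB, C->AB

  step 1 ⇒ step 2: ABABABC ⇒ ABC·AB·ABC·AB·ABC·AB·AB
    A ↦ ABC
    B ↦ AB
    C ↦ AB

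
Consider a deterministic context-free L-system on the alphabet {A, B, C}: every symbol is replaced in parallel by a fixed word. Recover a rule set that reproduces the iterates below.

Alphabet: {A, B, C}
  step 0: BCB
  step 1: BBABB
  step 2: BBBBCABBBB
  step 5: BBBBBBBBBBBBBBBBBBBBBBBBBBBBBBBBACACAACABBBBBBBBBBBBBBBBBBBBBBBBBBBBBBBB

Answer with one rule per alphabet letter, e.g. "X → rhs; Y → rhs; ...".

  step 1 ⇒ step 2: BBABB ⇒ BB·BB·CA·BB·BB
    A ↦ CA
    B ↦ BB
  step 0 ⇒ step 1: BCB ⇒ BB·A·BB
    C ↦ A

A->CA, B->BB, C->A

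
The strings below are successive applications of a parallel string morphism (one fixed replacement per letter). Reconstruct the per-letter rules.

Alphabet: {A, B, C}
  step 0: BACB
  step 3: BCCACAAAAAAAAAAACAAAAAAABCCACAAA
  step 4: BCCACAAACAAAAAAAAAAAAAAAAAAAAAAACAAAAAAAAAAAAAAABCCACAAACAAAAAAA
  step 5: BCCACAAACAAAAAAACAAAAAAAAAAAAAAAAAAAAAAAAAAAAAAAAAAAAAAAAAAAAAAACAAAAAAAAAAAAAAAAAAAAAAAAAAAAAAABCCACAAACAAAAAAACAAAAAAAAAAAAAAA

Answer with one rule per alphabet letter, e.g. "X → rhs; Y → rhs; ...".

  step 4 ⇒ step 5: BCCACAAACAAAAAAAAAAAAAAAAAAAAAAACAAAAAAAAAAAAAAABCCACAAACAAAAAAA ⇒ BC·CA·CA·AA·CA·AA·AA·AA·CA·AA·AA·AA·AA·AA·AA·AA·AA·AA·AA·AA·AA·AA·AA·AA·AA·AA·AA·AA·AA·AA·AA·AA·CA·AA·AA·AA·AA·AA·AA·AA·AA·AA·AA·AA·AA·AA·AA·AA·BC·CA·CA·AA·CA·AA·AA·AA·CA·AA·AA·AA·AA·AA·AA·AA
    A ↦ AA
    B ↦ BC
    C ↦ CA

A->AA, B->BC, C->CA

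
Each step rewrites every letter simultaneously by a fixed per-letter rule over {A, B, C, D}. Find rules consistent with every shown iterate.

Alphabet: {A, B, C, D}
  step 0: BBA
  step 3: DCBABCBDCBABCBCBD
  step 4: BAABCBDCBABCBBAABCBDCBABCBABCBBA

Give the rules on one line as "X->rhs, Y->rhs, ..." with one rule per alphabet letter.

  step 3 ⇒ step 4: DCBABCBDCBABCBCBD ⇒ BA·AB·CB·D·CB·AB·CB·BA·AB·CB·D·CB·AB·CB·AB·CB·BA
    A ↦ D
    B ↦ CB
    C ↦ AB
    D ↦ BA

A->D, B->CB, C->AB, D->BA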